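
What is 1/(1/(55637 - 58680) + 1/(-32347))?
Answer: -98431921/35390 ≈ -2781.3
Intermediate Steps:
1/(1/(55637 - 58680) + 1/(-32347)) = 1/(1/(-3043) - 1/32347) = 1/(-1/3043 - 1/32347) = 1/(-35390/98431921) = -98431921/35390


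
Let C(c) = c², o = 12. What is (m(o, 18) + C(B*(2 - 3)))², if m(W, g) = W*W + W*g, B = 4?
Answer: 141376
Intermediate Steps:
m(W, g) = W² + W*g
(m(o, 18) + C(B*(2 - 3)))² = (12*(12 + 18) + (4*(2 - 3))²)² = (12*30 + (4*(-1))²)² = (360 + (-4)²)² = (360 + 16)² = 376² = 141376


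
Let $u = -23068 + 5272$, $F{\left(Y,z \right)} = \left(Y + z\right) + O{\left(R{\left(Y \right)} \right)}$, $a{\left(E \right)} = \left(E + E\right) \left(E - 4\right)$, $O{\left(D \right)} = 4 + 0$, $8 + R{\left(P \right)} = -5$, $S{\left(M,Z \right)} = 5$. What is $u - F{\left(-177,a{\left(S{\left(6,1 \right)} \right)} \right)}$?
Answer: $-17633$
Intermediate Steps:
$R{\left(P \right)} = -13$ ($R{\left(P \right)} = -8 - 5 = -13$)
$O{\left(D \right)} = 4$
$a{\left(E \right)} = 2 E \left(-4 + E\right)$
$F{\left(Y,z \right)} = 4 + Y + z$ ($F{\left(Y,z \right)} = \left(Y + z\right) + 4 = 4 + Y + z$)
$u = -17796$
$u - F{\left(-177,a{\left(S{\left(6,1 \right)} \right)} \right)} = -17796 - \left(4 - 177 + 2 \cdot 5 \left(-4 + 5\right)\right) = -17796 - \left(4 - 177 + 2 \cdot 5 \cdot 1\right) = -17796 - \left(4 - 177 + 10\right) = -17796 - -163 = -17796 + 163 = -17633$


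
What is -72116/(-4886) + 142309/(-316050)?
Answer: 1578352859/110301450 ≈ 14.309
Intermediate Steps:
-72116/(-4886) + 142309/(-316050) = -72116*(-1/4886) + 142309*(-1/316050) = 36058/2443 - 142309/316050 = 1578352859/110301450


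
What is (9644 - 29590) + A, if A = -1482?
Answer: -21428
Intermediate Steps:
(9644 - 29590) + A = (9644 - 29590) - 1482 = -19946 - 1482 = -21428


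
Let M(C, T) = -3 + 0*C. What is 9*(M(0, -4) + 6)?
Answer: 27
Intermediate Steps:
M(C, T) = -3 (M(C, T) = -3 + 0 = -3)
9*(M(0, -4) + 6) = 9*(-3 + 6) = 9*3 = 27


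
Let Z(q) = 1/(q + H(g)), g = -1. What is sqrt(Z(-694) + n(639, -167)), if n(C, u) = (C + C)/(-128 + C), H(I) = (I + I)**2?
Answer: sqrt(310740740310)/352590 ≈ 1.5810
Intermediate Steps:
H(I) = 4*I**2 (H(I) = (2*I)**2 = 4*I**2)
n(C, u) = 2*C/(-128 + C) (n(C, u) = (2*C)/(-128 + C) = 2*C/(-128 + C))
Z(q) = 1/(4 + q) (Z(q) = 1/(q + 4*(-1)**2) = 1/(q + 4*1) = 1/(q + 4) = 1/(4 + q))
sqrt(Z(-694) + n(639, -167)) = sqrt(1/(4 - 694) + 2*639/(-128 + 639)) = sqrt(1/(-690) + 2*639/511) = sqrt(-1/690 + 2*639*(1/511)) = sqrt(-1/690 + 1278/511) = sqrt(881309/352590) = sqrt(310740740310)/352590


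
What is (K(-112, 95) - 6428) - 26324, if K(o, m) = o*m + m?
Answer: -43297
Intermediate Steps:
K(o, m) = m + m*o (K(o, m) = m*o + m = m + m*o)
(K(-112, 95) - 6428) - 26324 = (95*(1 - 112) - 6428) - 26324 = (95*(-111) - 6428) - 26324 = (-10545 - 6428) - 26324 = -16973 - 26324 = -43297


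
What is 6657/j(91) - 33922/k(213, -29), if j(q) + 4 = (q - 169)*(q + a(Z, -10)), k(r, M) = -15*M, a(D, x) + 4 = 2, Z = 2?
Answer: -238518007/3021510 ≈ -78.940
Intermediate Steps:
a(D, x) = -2 (a(D, x) = -4 + 2 = -2)
j(q) = -4 + (-169 + q)*(-2 + q) (j(q) = -4 + (q - 169)*(q - 2) = -4 + (-169 + q)*(-2 + q))
6657/j(91) - 33922/k(213, -29) = 6657/(334 + 91² - 171*91) - 33922/((-15*(-29))) = 6657/(334 + 8281 - 15561) - 33922/435 = 6657/(-6946) - 33922*1/435 = 6657*(-1/6946) - 33922/435 = -6657/6946 - 33922/435 = -238518007/3021510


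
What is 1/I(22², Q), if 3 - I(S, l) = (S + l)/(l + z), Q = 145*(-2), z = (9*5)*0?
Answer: 145/532 ≈ 0.27256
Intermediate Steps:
z = 0 (z = 45*0 = 0)
Q = -290
I(S, l) = 3 - (S + l)/l (I(S, l) = 3 - (S + l)/(l + 0) = 3 - (S + l)/l)
1/I(22², Q) = 1/(2 - 1*22²/(-290)) = 1/(2 - 1*484*(-1/290)) = 1/(2 + 242/145) = 1/(532/145) = 145/532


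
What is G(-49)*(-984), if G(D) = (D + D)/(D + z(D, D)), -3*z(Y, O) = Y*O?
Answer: -1476/13 ≈ -113.54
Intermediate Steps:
z(Y, O) = -O*Y/3 (z(Y, O) = -Y*O/3 = -O*Y/3)
G(D) = 2*D/(D - D²/3) (G(D) = (D + D)/(D - D*D/3) = (2*D)/(D - D²/3) = 2*D/(D - D²/3))
G(-49)*(-984) = (6/(3 - 1*(-49)))*(-984) = (6/(3 + 49))*(-984) = (6/52)*(-984) = (6*(1/52))*(-984) = (3/26)*(-984) = -1476/13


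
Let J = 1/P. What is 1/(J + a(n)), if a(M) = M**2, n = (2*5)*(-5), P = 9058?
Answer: 9058/22645001 ≈ 0.00040000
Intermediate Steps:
n = -50 (n = 10*(-5) = -50)
J = 1/9058 ≈ 0.00011040
1/(J + a(n)) = 1/(1/9058 + (-50)**2) = 1/(1/9058 + 2500) = 1/(22645001/9058) = 9058/22645001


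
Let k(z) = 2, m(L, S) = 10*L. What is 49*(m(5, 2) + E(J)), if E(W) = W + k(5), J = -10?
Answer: 2058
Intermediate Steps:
E(W) = 2 + W (E(W) = W + 2 = 2 + W)
49*(m(5, 2) + E(J)) = 49*(10*5 + (2 - 10)) = 49*(50 - 8) = 49*42 = 2058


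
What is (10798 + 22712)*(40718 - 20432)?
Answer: 679783860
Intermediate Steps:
(10798 + 22712)*(40718 - 20432) = 33510*20286 = 679783860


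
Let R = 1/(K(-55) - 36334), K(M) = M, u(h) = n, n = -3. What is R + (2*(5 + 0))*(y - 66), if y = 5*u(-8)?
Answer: -29475091/36389 ≈ -810.00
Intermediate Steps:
u(h) = -3
y = -15 (y = 5*(-3) = -15)
R = -1/36389 (R = 1/(-55 - 36334) = 1/(-36389) = -1/36389 ≈ -2.7481e-5)
R + (2*(5 + 0))*(y - 66) = -1/36389 + (2*(5 + 0))*(-15 - 66) = -1/36389 + (2*5)*(-81) = -1/36389 + 10*(-81) = -1/36389 - 810 = -29475091/36389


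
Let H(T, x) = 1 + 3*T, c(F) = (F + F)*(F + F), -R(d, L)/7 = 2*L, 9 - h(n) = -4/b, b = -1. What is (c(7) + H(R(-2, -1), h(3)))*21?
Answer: 5019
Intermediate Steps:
h(n) = 5 (h(n) = 9 - (-4)/(-1) = 9 - (-4)*(-1) = 9 - 1*4 = 9 - 4 = 5)
R(d, L) = -14*L
c(F) = 4*F**2 (c(F) = (2*F)*(2*F) = 4*F**2)
(c(7) + H(R(-2, -1), h(3)))*21 = (4*7**2 + (1 + 3*(-14*(-1))))*21 = (4*49 + (1 + 3*14))*21 = (196 + (1 + 42))*21 = (196 + 43)*21 = 239*21 = 5019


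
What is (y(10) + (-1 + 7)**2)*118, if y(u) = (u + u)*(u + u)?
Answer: 51448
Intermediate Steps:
y(u) = 4*u**2 (y(u) = (2*u)*(2*u) = 4*u**2)
(y(10) + (-1 + 7)**2)*118 = (4*10**2 + (-1 + 7)**2)*118 = (4*100 + 6**2)*118 = (400 + 36)*118 = 436*118 = 51448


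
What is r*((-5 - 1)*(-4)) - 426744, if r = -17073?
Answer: -836496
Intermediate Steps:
r*((-5 - 1)*(-4)) - 426744 = -17073*(-5 - 1)*(-4) - 426744 = -(-102438)*(-4) - 426744 = -17073*24 - 426744 = -409752 - 426744 = -836496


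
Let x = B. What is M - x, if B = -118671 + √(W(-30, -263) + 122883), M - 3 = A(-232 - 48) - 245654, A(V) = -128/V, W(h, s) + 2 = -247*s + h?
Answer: -4444284/35 - 6*√5217 ≈ -1.2741e+5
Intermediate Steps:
W(h, s) = -2 + h - 247*s (W(h, s) = -2 + (-247*s + h) = -2 + (h - 247*s) = -2 + h - 247*s)
M = -8597769/35 (M = 3 + (-128/(-232 - 48) - 245654) = 3 + (-128/(-280) - 245654) = 3 + (-128*(-1/280) - 245654) = 3 + (16/35 - 245654) = 3 - 8597874/35 = -8597769/35 ≈ -2.4565e+5)
B = -118671 + 6*√5217 (B = -118671 + √((-2 - 30 - 247*(-263)) + 122883) = -118671 + √((-2 - 30 + 64961) + 122883) = -118671 + √(64929 + 122883) = -118671 + √187812 = -118671 + 6*√5217 ≈ -1.1824e+5)
x = -118671 + 6*√5217 ≈ -1.1824e+5
M - x = -8597769/35 - (-118671 + 6*√5217) = -8597769/35 + (118671 - 6*√5217) = -4444284/35 - 6*√5217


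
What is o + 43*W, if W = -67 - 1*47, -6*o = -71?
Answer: -29341/6 ≈ -4890.2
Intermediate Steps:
o = 71/6 (o = -⅙*(-71) = 71/6 ≈ 11.833)
W = -114 (W = -67 - 47 = -114)
o + 43*W = 71/6 + 43*(-114) = 71/6 - 4902 = -29341/6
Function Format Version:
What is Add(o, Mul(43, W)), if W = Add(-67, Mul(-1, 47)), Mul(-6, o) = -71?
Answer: Rational(-29341, 6) ≈ -4890.2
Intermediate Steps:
o = Rational(71, 6) (o = Mul(Rational(-1, 6), -71) = Rational(71, 6) ≈ 11.833)
W = -114 (W = Add(-67, -47) = -114)
Add(o, Mul(43, W)) = Add(Rational(71, 6), Mul(43, -114)) = Add(Rational(71, 6), -4902) = Rational(-29341, 6)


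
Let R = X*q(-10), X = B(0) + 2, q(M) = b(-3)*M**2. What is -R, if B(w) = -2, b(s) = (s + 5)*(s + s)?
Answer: 0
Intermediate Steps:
b(s) = 2*s*(5 + s) (b(s) = (5 + s)*(2*s) = 2*s*(5 + s))
q(M) = -12*M**2 (q(M) = (2*(-3)*(5 - 3))*M**2 = (2*(-3)*2)*M**2 = -12*M**2)
X = 0 (X = -2 + 2 = 0)
R = 0 (R = 0*(-12*(-10)**2) = 0*(-12*100) = 0*(-1200) = 0)
-R = -1*0 = 0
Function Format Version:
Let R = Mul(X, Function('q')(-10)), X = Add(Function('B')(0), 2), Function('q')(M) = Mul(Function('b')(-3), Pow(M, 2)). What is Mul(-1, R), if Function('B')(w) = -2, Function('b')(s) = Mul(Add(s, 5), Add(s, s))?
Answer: 0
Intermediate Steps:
Function('b')(s) = Mul(2, s, Add(5, s)) (Function('b')(s) = Mul(Add(5, s), Mul(2, s)) = Mul(2, s, Add(5, s)))
Function('q')(M) = Mul(-12, Pow(M, 2)) (Function('q')(M) = Mul(Mul(2, -3, Add(5, -3)), Pow(M, 2)) = Mul(Mul(2, -3, 2), Pow(M, 2)) = Mul(-12, Pow(M, 2)))
X = 0 (X = Add(-2, 2) = 0)
R = 0 (R = Mul(0, Mul(-12, Pow(-10, 2))) = Mul(0, Mul(-12, 100)) = Mul(0, -1200) = 0)
Mul(-1, R) = Mul(-1, 0) = 0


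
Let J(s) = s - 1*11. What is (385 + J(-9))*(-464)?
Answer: -169360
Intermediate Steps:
J(s) = -11 + s (J(s) = s - 11 = -11 + s)
(385 + J(-9))*(-464) = (385 + (-11 - 9))*(-464) = (385 - 20)*(-464) = 365*(-464) = -169360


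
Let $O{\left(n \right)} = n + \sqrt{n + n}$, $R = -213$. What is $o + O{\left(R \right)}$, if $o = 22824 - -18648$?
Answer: $41259 + i \sqrt{426} \approx 41259.0 + 20.64 i$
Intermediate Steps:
$O{\left(n \right)} = n + \sqrt{2} \sqrt{n}$ ($O{\left(n \right)} = n + \sqrt{2 n} = n + \sqrt{2} \sqrt{n}$)
$o = 41472$ ($o = 22824 + 18648 = 41472$)
$o + O{\left(R \right)} = 41472 - \left(213 - \sqrt{2} \sqrt{-213}\right) = 41472 - \left(213 - \sqrt{2} i \sqrt{213}\right) = 41472 - \left(213 - i \sqrt{426}\right) = 41259 + i \sqrt{426}$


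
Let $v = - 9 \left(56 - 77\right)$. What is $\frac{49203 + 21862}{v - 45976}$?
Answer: $- \frac{71065}{45787} \approx -1.5521$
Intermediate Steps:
$v = 189$ ($v = \left(-9\right) \left(-21\right) = 189$)
$\frac{49203 + 21862}{v - 45976} = \frac{49203 + 21862}{189 - 45976} = \frac{71065}{-45787} = 71065 \left(- \frac{1}{45787}\right) = - \frac{71065}{45787}$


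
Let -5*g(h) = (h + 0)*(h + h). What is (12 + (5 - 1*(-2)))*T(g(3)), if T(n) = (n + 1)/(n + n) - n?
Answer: 13547/180 ≈ 75.261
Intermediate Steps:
g(h) = -2*h**2/5 (g(h) = -(h + 0)*(h + h)/5 = -h*2*h/5 = -2*h**2/5)
T(n) = -n + (1 + n)/(2*n) (T(n) = (1 + n)/((2*n)) - n = (1 + n)*(1/(2*n)) - n = (1 + n)/(2*n) - n = -n + (1 + n)/(2*n))
(12 + (5 - 1*(-2)))*T(g(3)) = (12 + (5 - 1*(-2)))*(1/2 + 1/(2*((-2/5*3**2))) - (-2)*3**2/5) = (12 + (5 + 2))*(1/2 + 1/(2*((-2/5*9))) - (-2)*9/5) = (12 + 7)*(1/2 + 1/(2*(-18/5)) - 1*(-18/5)) = 19*(1/2 + (1/2)*(-5/18) + 18/5) = 19*(1/2 - 5/36 + 18/5) = 19*(713/180) = 13547/180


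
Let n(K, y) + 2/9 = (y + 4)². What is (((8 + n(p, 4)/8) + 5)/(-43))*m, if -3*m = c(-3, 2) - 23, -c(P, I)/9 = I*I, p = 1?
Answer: -44545/4644 ≈ -9.5919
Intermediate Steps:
c(P, I) = -9*I² (c(P, I) = -9*I*I = -9*I²)
n(K, y) = -2/9 + (4 + y)² (n(K, y) = -2/9 + (y + 4)² = -2/9 + (4 + y)²)
m = 59/3 (m = -(-9*2² - 23)/3 = -(-9*4 - 23)/3 = -(-36 - 23)/3 = -⅓*(-59) = 59/3 ≈ 19.667)
(((8 + n(p, 4)/8) + 5)/(-43))*m = (((8 + (-2/9 + (4 + 4)²)/8) + 5)/(-43))*(59/3) = -((8 + (-2/9 + 8²)*(⅛)) + 5)/43*(59/3) = -((8 + (-2/9 + 64)*(⅛)) + 5)/43*(59/3) = -((8 + (574/9)*(⅛)) + 5)/43*(59/3) = -((8 + 287/36) + 5)/43*(59/3) = -(575/36 + 5)/43*(59/3) = -1/43*755/36*(59/3) = -755/1548*59/3 = -44545/4644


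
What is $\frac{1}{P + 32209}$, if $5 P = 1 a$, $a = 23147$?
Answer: $\frac{5}{184192} \approx 2.7146 \cdot 10^{-5}$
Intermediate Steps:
$P = \frac{23147}{5}$ ($P = \frac{1 \cdot 23147}{5} = \frac{1}{5} \cdot 23147 = \frac{23147}{5} \approx 4629.4$)
$\frac{1}{P + 32209} = \frac{1}{\frac{23147}{5} + 32209} = \frac{1}{\frac{184192}{5}} = \frac{5}{184192}$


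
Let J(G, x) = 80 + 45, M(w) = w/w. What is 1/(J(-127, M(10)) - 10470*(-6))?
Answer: 1/62945 ≈ 1.5887e-5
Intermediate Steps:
M(w) = 1
J(G, x) = 125
1/(J(-127, M(10)) - 10470*(-6)) = 1/(125 - 10470*(-6)) = 1/(125 + 62820) = 1/62945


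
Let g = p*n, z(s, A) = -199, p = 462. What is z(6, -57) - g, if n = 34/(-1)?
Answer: 15509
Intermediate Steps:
n = -34 (n = 34*(-1) = -34)
g = -15708 (g = 462*(-34) = -15708)
z(6, -57) - g = -199 - 1*(-15708) = -199 + 15708 = 15509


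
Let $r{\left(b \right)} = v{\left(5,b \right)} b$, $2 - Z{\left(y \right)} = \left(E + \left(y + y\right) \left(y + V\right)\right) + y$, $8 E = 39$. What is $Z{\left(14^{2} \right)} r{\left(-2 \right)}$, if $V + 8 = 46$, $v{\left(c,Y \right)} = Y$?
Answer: $- \frac{735415}{2} \approx -3.6771 \cdot 10^{5}$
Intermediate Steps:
$E = \frac{39}{8}$ ($E = \frac{1}{8} \cdot 39 = \frac{39}{8} \approx 4.875$)
$V = 38$ ($V = -8 + 46 = 38$)
$Z{\left(y \right)} = - \frac{23}{8} - y - 2 y \left(38 + y\right)$ ($Z{\left(y \right)} = 2 - \left(\left(\frac{39}{8} + \left(y + y\right) \left(y + 38\right)\right) + y\right) = 2 - \left(\left(\frac{39}{8} + 2 y \left(38 + y\right)\right) + y\right) = 2 - \left(\frac{39}{8} + y + 2 y \left(38 + y\right)\right) = - \frac{23}{8} - y - 2 y \left(38 + y\right)$)
$r{\left(b \right)} = b^{2}$ ($r{\left(b \right)} = b b = b^{2}$)
$Z{\left(14^{2} \right)} r{\left(-2 \right)} = \left(- \frac{23}{8} - 77 \cdot 14^{2} - 2 \left(14^{2}\right)^{2}\right) \left(-2\right)^{2} = \left(- \frac{23}{8} - 15092 - 2 \cdot 196^{2}\right) 4 = \left(- \frac{23}{8} - 15092 - 76832\right) 4 = \left(- \frac{735415}{8}\right) 4 = - \frac{735415}{2}$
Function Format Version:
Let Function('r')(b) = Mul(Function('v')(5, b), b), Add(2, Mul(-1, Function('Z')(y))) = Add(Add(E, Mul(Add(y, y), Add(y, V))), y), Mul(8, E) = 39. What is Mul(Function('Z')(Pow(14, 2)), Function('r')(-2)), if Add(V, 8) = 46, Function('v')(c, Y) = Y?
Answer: Rational(-735415, 2) ≈ -3.6771e+5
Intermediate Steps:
E = Rational(39, 8) (E = Mul(Rational(1, 8), 39) = Rational(39, 8) ≈ 4.8750)
V = 38 (V = Add(-8, 46) = 38)
Function('Z')(y) = Add(Rational(-23, 8), Mul(-1, y), Mul(-2, y, Add(38, y))) (Function('Z')(y) = Add(2, Mul(-1, Add(Add(Rational(39, 8), Mul(Add(y, y), Add(y, 38))), y))) = Add(2, Mul(-1, Add(Add(Rational(39, 8), Mul(Mul(2, y), Add(38, y))), y))) = Add(2, Mul(-1, Add(Add(Rational(39, 8), Mul(2, y, Add(38, y))), y))) = Add(2, Mul(-1, Add(Rational(39, 8), y, Mul(2, y, Add(38, y))))) = Add(2, Add(Rational(-39, 8), Mul(-1, y), Mul(-2, y, Add(38, y)))) = Add(Rational(-23, 8), Mul(-1, y), Mul(-2, y, Add(38, y))))
Function('r')(b) = Pow(b, 2) (Function('r')(b) = Mul(b, b) = Pow(b, 2))
Mul(Function('Z')(Pow(14, 2)), Function('r')(-2)) = Mul(Add(Rational(-23, 8), Mul(-77, Pow(14, 2)), Mul(-2, Pow(Pow(14, 2), 2))), Pow(-2, 2)) = Mul(Add(Rational(-23, 8), Mul(-77, 196), Mul(-2, Pow(196, 2))), 4) = Mul(Add(Rational(-23, 8), -15092, Mul(-2, 38416)), 4) = Mul(Add(Rational(-23, 8), -15092, -76832), 4) = Mul(Rational(-735415, 8), 4) = Rational(-735415, 2)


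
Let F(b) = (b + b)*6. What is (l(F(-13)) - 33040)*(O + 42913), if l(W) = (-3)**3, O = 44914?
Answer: -2904175409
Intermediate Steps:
F(b) = 12*b (F(b) = (2*b)*6 = 12*b)
l(W) = -27
(l(F(-13)) - 33040)*(O + 42913) = (-27 - 33040)*(44914 + 42913) = -33067*87827 = -2904175409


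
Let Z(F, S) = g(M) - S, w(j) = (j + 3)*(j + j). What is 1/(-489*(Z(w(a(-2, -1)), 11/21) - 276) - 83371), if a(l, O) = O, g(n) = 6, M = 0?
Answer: 7/342406 ≈ 2.0444e-5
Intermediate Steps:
w(j) = 2*j*(3 + j) (w(j) = (3 + j)*(2*j) = 2*j*(3 + j))
Z(F, S) = 6 - S
1/(-489*(Z(w(a(-2, -1)), 11/21) - 276) - 83371) = 1/(-489*((6 - 11/21) - 276) - 83371) = 1/(-489*(115/21 - 276) - 83371) = 1/(-489*(-5681/21) - 83371) = 1/(926003/7 - 83371) = 1/(342406/7) = 7/342406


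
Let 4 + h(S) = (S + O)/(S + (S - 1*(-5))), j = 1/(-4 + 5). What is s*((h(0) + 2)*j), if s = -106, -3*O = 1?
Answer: 3286/15 ≈ 219.07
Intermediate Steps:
O = -⅓ (O = -⅓*1 = -⅓ ≈ -0.33333)
j = 1 (j = 1/1 = 1)
h(S) = -4 + (-⅓ + S)/(5 + 2*S) (h(S) = -4 + (S - ⅓)/(S + (S - 1*(-5))) = -4 + (-⅓ + S)/(S + (S + 5)) = -4 + (-⅓ + S)/(S + (5 + S)) = -4 + (-⅓ + S)/(5 + 2*S))
s*((h(0) + 2)*j) = -106*((-61 - 21*0)/(3*(5 + 2*0)) + 2) = -106*((-61 + 0)/(3*(5 + 0)) + 2) = -106*((⅓)*(-61)/5 + 2) = -106*((⅓)*(⅕)*(-61) + 2) = -106*(-61/15 + 2) = -(-3286)/15 = -106*(-31/15) = 3286/15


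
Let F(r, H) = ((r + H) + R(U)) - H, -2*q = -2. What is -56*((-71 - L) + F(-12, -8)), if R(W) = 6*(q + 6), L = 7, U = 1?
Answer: 2688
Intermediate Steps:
q = 1 (q = -½*(-2) = 1)
R(W) = 42 (R(W) = 6*(1 + 6) = 6*7 = 42)
F(r, H) = 42 + r (F(r, H) = ((r + H) + 42) - H = ((H + r) + 42) - H = (42 + H + r) - H = 42 + r)
-56*((-71 - L) + F(-12, -8)) = -56*((-71 - 1*7) + (42 - 12)) = -56*((-71 - 7) + 30) = -56*(-78 + 30) = -56*(-48) = 2688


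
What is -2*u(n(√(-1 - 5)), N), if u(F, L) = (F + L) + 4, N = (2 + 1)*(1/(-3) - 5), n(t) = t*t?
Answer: 36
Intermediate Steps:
n(t) = t²
N = -16 (N = 3*(-⅓ - 5) = 3*(-16/3) = -16)
u(F, L) = 4 + F + L
-2*u(n(√(-1 - 5)), N) = -2*(4 + (√(-1 - 5))² - 16) = -2*(4 + (√(-6))² - 16) = -2*(4 + (I*√6)² - 16) = -2*(4 - 6 - 16) = -2*(-18) = 36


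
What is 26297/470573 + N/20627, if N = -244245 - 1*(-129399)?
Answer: -53500998539/9706509271 ≈ -5.5119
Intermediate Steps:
N = -114846 (N = -244245 + 129399 = -114846)
26297/470573 + N/20627 = 26297/470573 - 114846/20627 = -53500998539/9706509271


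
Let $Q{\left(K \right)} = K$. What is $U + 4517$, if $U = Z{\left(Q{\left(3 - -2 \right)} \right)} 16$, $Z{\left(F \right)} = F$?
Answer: $4597$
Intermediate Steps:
$U = 80$ ($U = \left(3 - -2\right) 16 = \left(3 + 2\right) 16 = 5 \cdot 16 = 80$)
$U + 4517 = 80 + 4517 = 4597$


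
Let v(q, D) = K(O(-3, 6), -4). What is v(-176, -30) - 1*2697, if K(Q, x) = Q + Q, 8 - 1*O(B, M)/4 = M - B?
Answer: -2705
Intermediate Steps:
O(B, M) = 32 - 4*M + 4*B (O(B, M) = 32 - 4*(M - B) = 32 + (-4*M + 4*B) = 32 - 4*M + 4*B)
K(Q, x) = 2*Q
v(q, D) = -8 (v(q, D) = 2*(32 - 4*6 + 4*(-3)) = 2*(32 - 24 - 12) = 2*(-4) = -8)
v(-176, -30) - 1*2697 = -8 - 1*2697 = -8 - 2697 = -2705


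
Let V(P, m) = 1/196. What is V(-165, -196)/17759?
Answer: 1/3480764 ≈ 2.8729e-7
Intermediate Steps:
V(P, m) = 1/196
V(-165, -196)/17759 = (1/196)/17759 = (1/196)*(1/17759) = 1/3480764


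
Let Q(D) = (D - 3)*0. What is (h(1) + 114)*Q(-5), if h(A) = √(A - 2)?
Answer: 0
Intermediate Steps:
h(A) = √(-2 + A)
Q(D) = 0 (Q(D) = (-3 + D)*0 = 0)
(h(1) + 114)*Q(-5) = (√(-2 + 1) + 114)*0 = (√(-1) + 114)*0 = (I + 114)*0 = (114 + I)*0 = 0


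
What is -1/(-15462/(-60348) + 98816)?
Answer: -10058/993893905 ≈ -1.0120e-5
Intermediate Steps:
-1/(-15462/(-60348) + 98816) = -1/(-15462*(-1/60348) + 98816) = -1/(2577/10058 + 98816) = -1/993893905/10058 = -1*10058/993893905 = -10058/993893905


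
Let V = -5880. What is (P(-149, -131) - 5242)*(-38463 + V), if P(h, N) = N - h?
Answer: 231647832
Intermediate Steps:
(P(-149, -131) - 5242)*(-38463 + V) = ((-131 - 1*(-149)) - 5242)*(-38463 - 5880) = ((-131 + 149) - 5242)*(-44343) = (18 - 5242)*(-44343) = -5224*(-44343) = 231647832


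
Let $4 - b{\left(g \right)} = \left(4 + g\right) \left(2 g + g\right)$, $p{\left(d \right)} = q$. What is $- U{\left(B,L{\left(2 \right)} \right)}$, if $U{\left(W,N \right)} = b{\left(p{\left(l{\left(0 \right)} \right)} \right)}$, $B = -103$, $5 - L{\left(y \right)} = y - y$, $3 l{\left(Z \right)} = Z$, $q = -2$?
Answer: $-16$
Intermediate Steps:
$l{\left(Z \right)} = \frac{Z}{3}$
$p{\left(d \right)} = -2$
$L{\left(y \right)} = 5$ ($L{\left(y \right)} = 5 - \left(y - y\right) = 5 - 0 = 5 + 0 = 5$)
$b{\left(g \right)} = 4 - 3 g \left(4 + g\right)$ ($b{\left(g \right)} = 4 - \left(4 + g\right) \left(2 g + g\right) = 4 - \left(4 + g\right) 3 g = 4 - 3 g \left(4 + g\right)$)
$U{\left(W,N \right)} = 16$ ($U{\left(W,N \right)} = 4 - -24 - 3 \left(-2\right)^{2} = 4 + 24 - 12 = 16$)
$- U{\left(B,L{\left(2 \right)} \right)} = \left(-1\right) 16 = -16$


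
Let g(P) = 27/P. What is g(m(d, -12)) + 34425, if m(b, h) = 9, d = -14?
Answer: 34428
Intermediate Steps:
g(m(d, -12)) + 34425 = 27/9 + 34425 = 27*(1/9) + 34425 = 3 + 34425 = 34428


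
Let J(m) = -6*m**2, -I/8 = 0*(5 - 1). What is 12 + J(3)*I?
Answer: 12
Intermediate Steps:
I = 0 (I = -0*(5 - 1) = -0*4 = -8*0 = 0)
12 + J(3)*I = 12 - 6*3**2*0 = 12 - 6*9*0 = 12 - 54*0 = 12 + 0 = 12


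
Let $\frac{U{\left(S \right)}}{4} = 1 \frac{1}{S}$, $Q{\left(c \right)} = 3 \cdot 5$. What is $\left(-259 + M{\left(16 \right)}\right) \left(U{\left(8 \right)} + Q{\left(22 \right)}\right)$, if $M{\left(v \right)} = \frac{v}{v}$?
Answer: $-3999$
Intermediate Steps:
$M{\left(v \right)} = 1$
$Q{\left(c \right)} = 15$
$U{\left(S \right)} = \frac{4}{S}$ ($U{\left(S \right)} = 4 \cdot 1 \frac{1}{S} = \frac{4}{S}$)
$\left(-259 + M{\left(16 \right)}\right) \left(U{\left(8 \right)} + Q{\left(22 \right)}\right) = \left(-259 + 1\right) \left(\frac{4}{8} + 15\right) = - 258 \left(4 \cdot \frac{1}{8} + 15\right) = - 258 \left(\frac{1}{2} + 15\right) = \left(-258\right) \frac{31}{2} = -3999$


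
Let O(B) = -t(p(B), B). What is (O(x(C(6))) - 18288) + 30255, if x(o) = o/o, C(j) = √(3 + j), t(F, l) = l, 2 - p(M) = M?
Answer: 11966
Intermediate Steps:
p(M) = 2 - M
x(o) = 1
O(B) = -B
(O(x(C(6))) - 18288) + 30255 = (-1*1 - 18288) + 30255 = (-1 - 18288) + 30255 = -18289 + 30255 = 11966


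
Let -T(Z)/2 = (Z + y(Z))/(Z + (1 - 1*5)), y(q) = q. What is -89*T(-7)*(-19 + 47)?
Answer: 69776/11 ≈ 6343.3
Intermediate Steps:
T(Z) = -4*Z/(-4 + Z) (T(Z) = -2*(Z + Z)/(Z + (1 - 1*5)) = -2*2*Z/(Z + (1 - 5)) = -2*2*Z/(Z - 4) = -2*2*Z/(-4 + Z) = -4*Z/(-4 + Z))
-89*T(-7)*(-19 + 47) = -89*(-4*(-7)/(-4 - 7))*(-19 + 47) = -89*(-4*(-7)/(-11))*28 = -89*(-4*(-7)*(-1/11))*28 = -(-2492)*28/11 = -89*(-784/11) = 69776/11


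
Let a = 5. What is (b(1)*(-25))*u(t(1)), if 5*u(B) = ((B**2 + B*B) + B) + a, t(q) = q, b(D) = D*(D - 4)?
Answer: 120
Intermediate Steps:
b(D) = D*(-4 + D)
u(B) = 1 + B/5 + 2*B**2/5 (u(B) = (((B**2 + B*B) + B) + 5)/5 = (((B**2 + B**2) + B) + 5)/5 = ((2*B**2 + B) + 5)/5 = ((B + 2*B**2) + 5)/5 = (5 + B + 2*B**2)/5 = 1 + B/5 + 2*B**2/5)
(b(1)*(-25))*u(t(1)) = ((1*(-4 + 1))*(-25))*(1 + (1/5)*1 + (2/5)*1**2) = ((1*(-3))*(-25))*(1 + 1/5 + (2/5)*1) = (-3*(-25))*(1 + 1/5 + 2/5) = 75*(8/5) = 120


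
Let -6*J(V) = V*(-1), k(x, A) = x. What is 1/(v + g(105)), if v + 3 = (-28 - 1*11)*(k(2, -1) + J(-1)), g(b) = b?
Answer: 2/61 ≈ 0.032787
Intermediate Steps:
J(V) = V/6 (J(V) = -V*(-1)/6 = -(-1)*V/6 = V/6)
v = -149/2 (v = -3 + (-28 - 1*11)*(2 + (⅙)*(-1)) = -3 + (-28 - 11)*(2 - ⅙) = -3 - 39*11/6 = -3 - 143/2 = -149/2 ≈ -74.500)
1/(v + g(105)) = 1/(-149/2 + 105) = 1/(61/2) = 2/61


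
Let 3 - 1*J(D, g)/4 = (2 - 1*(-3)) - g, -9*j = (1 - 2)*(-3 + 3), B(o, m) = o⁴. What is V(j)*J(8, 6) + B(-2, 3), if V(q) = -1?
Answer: 0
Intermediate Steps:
j = 0 (j = -(1 - 2)*(-3 + 3)/9 = -(-1)*0/9 = -⅑*0 = 0)
J(D, g) = -8 + 4*g (J(D, g) = 12 - 4*((2 - 1*(-3)) - g) = 12 - 4*((2 + 3) - g) = 12 - 4*(5 - g) = 12 + (-20 + 4*g) = -8 + 4*g)
V(j)*J(8, 6) + B(-2, 3) = -(-8 + 4*6) + (-2)⁴ = -(-8 + 24) + 16 = -1*16 + 16 = -16 + 16 = 0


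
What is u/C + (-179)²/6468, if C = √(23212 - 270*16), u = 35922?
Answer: 32041/6468 + 17961*√4723/4723 ≈ 266.30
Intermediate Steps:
C = 2*√4723 (C = √(23212 - 4320) = √18892 = 2*√4723 ≈ 137.45)
u/C + (-179)²/6468 = 35922/((2*√4723)) + (-179)²/6468 = 35922*(√4723/9446) + 32041*(1/6468) = 17961*√4723/4723 + 32041/6468 = 32041/6468 + 17961*√4723/4723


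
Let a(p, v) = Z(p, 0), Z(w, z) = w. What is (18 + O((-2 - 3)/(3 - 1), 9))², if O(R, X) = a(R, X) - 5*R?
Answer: 784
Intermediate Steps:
a(p, v) = p
O(R, X) = -4*R (O(R, X) = R - 5*R = -4*R)
(18 + O((-2 - 3)/(3 - 1), 9))² = (18 - 4*(-2 - 3)/(3 - 1))² = (18 - (-20)/2)² = (18 - 4*(-5/2))² = (18 + 10)² = 28² = 784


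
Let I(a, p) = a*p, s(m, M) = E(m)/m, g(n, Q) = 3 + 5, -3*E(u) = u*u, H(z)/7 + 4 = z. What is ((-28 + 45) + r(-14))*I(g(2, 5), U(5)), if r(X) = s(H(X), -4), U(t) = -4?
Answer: -1888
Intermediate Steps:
H(z) = -28 + 7*z
E(u) = -u**2/3 (E(u) = -u*u/3 = -u**2/3)
g(n, Q) = 8
s(m, M) = -m/3 (s(m, M) = (-m**2/3)/m = -m/3)
r(X) = 28/3 - 7*X/3 (r(X) = -(-28 + 7*X)/3 = 28/3 - 7*X/3)
((-28 + 45) + r(-14))*I(g(2, 5), U(5)) = ((-28 + 45) + (28/3 - 7/3*(-14)))*(8*(-4)) = (17 + (28/3 + 98/3))*(-32) = (17 + 42)*(-32) = 59*(-32) = -1888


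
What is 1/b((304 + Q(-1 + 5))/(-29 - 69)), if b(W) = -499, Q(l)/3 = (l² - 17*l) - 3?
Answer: -1/499 ≈ -0.0020040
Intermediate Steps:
Q(l) = -9 - 51*l + 3*l² (Q(l) = 3*((l² - 17*l) - 3) = 3*(-3 + l² - 17*l) = -9 - 51*l + 3*l²)
1/b((304 + Q(-1 + 5))/(-29 - 69)) = 1/(-499) = -1/499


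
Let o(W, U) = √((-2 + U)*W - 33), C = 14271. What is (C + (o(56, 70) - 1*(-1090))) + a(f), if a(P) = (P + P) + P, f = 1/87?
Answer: 445470/29 + 5*√151 ≈ 15422.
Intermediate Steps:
o(W, U) = √(-33 + W*(-2 + U)) (o(W, U) = √(W*(-2 + U) - 33) = √(-33 + W*(-2 + U)))
f = 1/87 ≈ 0.011494
a(P) = 3*P (a(P) = 2*P + P = 3*P)
(C + (o(56, 70) - 1*(-1090))) + a(f) = (14271 + (√(-33 - 2*56 + 70*56) - 1*(-1090))) + 3*(1/87) = (14271 + (√(-33 - 112 + 3920) + 1090)) + 1/29 = (14271 + (√3775 + 1090)) + 1/29 = (14271 + (5*√151 + 1090)) + 1/29 = (14271 + (1090 + 5*√151)) + 1/29 = (15361 + 5*√151) + 1/29 = 445470/29 + 5*√151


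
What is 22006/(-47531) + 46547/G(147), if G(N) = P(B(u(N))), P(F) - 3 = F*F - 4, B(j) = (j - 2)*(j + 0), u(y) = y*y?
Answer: -4797327764498966887951/10361800689562190036608 ≈ -0.46298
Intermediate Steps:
u(y) = y²
B(j) = j*(-2 + j) (B(j) = (-2 + j)*j = j*(-2 + j))
P(F) = -1 + F² (P(F) = 3 + (F*F - 4) = 3 + (F² - 4) = 3 + (-4 + F²) = -1 + F²)
G(N) = -1 + N⁴*(-2 + N²)² (G(N) = -1 + (N²*(-2 + N²))² = -1 + N⁴*(-2 + N²)²)
22006/(-47531) + 46547/G(147) = 22006/(-47531) + 46547/(-1 + 147⁴*(-2 + 147²)²) = 22006*(-1/47531) + 46547/(-1 + 466948881*(-2 + 21609)²) = -22006/47531 + 46547/(-1 + 466948881*21607²) = -22006/47531 + 46547/(-1 + 466948881*466862449) = -22006/47531 + 46547/(-1 + 218000898141469569) = -22006/47531 + 46547/218000898141469568 = -4797327764498966887951/10361800689562190036608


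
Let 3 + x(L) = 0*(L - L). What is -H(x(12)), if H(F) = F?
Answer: 3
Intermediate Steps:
x(L) = -3 (x(L) = -3 + 0*(L - L) = -3 + 0*0 = -3 + 0 = -3)
-H(x(12)) = -1*(-3) = 3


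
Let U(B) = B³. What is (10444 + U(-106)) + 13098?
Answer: -1167474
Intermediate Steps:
(10444 + U(-106)) + 13098 = (10444 + (-106)³) + 13098 = (10444 - 1191016) + 13098 = -1180572 + 13098 = -1167474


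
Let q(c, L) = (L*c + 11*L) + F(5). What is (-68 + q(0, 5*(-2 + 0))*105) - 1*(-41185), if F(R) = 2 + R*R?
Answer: 32402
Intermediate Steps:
F(R) = 2 + R**2
q(c, L) = 27 + 11*L + L*c (q(c, L) = (L*c + 11*L) + (2 + 5**2) = (11*L + L*c) + (2 + 25) = (11*L + L*c) + 27 = 27 + 11*L + L*c)
(-68 + q(0, 5*(-2 + 0))*105) - 1*(-41185) = (-68 + (27 + 11*(5*(-2 + 0)) + (5*(-2 + 0))*0)*105) - 1*(-41185) = (-68 + (27 + 11*(5*(-2)) + (5*(-2))*0)*105) + 41185 = (-68 + (27 + 11*(-10) - 10*0)*105) + 41185 = (-68 + (27 - 110 + 0)*105) + 41185 = (-68 - 83*105) + 41185 = (-68 - 8715) + 41185 = -8783 + 41185 = 32402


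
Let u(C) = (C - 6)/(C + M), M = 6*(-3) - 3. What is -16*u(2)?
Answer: -64/19 ≈ -3.3684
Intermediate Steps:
M = -21 (M = -18 - 3 = -21)
u(C) = (-6 + C)/(-21 + C) (u(C) = (C - 6)/(C - 21) = (-6 + C)/(-21 + C))
-16*u(2) = -16*(-6 + 2)/(-21 + 2) = -16*(-4)/(-19) = -(-16)*(-4)/19 = -16*4/19 = -64/19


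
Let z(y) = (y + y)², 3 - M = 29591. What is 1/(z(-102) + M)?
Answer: 1/12028 ≈ 8.3139e-5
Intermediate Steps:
M = -29588 (M = 3 - 1*29591 = 3 - 29591 = -29588)
z(y) = 4*y² (z(y) = (2*y)² = 4*y²)
1/(z(-102) + M) = 1/(4*(-102)² - 29588) = 1/(4*10404 - 29588) = 1/(41616 - 29588) = 1/12028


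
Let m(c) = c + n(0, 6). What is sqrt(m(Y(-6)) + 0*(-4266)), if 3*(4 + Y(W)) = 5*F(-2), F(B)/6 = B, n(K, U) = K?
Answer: 2*I*sqrt(6) ≈ 4.899*I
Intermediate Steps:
F(B) = 6*B
Y(W) = -24 (Y(W) = -4 + (5*(6*(-2)))/3 = -4 + (5*(-12))/3 = -4 + (1/3)*(-60) = -4 - 20 = -24)
m(c) = c (m(c) = c + 0 = c)
sqrt(m(Y(-6)) + 0*(-4266)) = sqrt(-24 + 0*(-4266)) = sqrt(-24 + 0) = sqrt(-24) = 2*I*sqrt(6)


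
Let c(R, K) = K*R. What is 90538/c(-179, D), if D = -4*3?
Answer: 45269/1074 ≈ 42.150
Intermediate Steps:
D = -12
90538/c(-179, D) = 90538/((-12*(-179))) = 90538/2148 = 90538*(1/2148) = 45269/1074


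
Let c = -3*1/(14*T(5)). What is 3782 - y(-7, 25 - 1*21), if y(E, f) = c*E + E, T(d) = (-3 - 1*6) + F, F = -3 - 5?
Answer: 128829/34 ≈ 3789.1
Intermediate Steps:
F = -8
T(d) = -17 (T(d) = (-3 - 1*6) - 8 = (-3 - 6) - 8 = -9 - 8 = -17)
c = 3/238 (c = -3/(14*(-17)) = -3/(-238) = -3*(-1/238) = 3/238 ≈ 0.012605)
y(E, f) = 241*E/238 (y(E, f) = 3*E/238 + E = 241*E/238)
3782 - y(-7, 25 - 1*21) = 3782 - 241*(-7)/238 = 3782 - 1*(-241/34) = 3782 + 241/34 = 128829/34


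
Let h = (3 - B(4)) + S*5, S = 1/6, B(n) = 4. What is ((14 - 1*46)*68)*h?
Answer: 1088/3 ≈ 362.67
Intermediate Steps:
S = 1/6 ≈ 0.16667
h = -1/6 (h = (3 - 1*4) + (1/6)*5 = (3 - 4) + 5/6 = -1 + 5/6 = -1/6 ≈ -0.16667)
((14 - 1*46)*68)*h = ((14 - 1*46)*68)*(-1/6) = ((14 - 46)*68)*(-1/6) = -32*68*(-1/6) = -2176*(-1/6) = 1088/3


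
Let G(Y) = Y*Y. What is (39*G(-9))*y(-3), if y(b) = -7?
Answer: -22113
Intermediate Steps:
G(Y) = Y²
(39*G(-9))*y(-3) = (39*(-9)²)*(-7) = (39*81)*(-7) = 3159*(-7) = -22113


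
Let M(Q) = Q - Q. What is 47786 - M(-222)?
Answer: 47786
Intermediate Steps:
M(Q) = 0
47786 - M(-222) = 47786 - 1*0 = 47786 + 0 = 47786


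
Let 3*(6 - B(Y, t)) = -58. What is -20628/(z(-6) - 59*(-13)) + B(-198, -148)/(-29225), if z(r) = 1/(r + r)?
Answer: -21703418228/806873025 ≈ -26.898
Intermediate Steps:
B(Y, t) = 76/3 (B(Y, t) = 6 - ⅓*(-58) = 6 + 58/3 = 76/3)
z(r) = 1/(2*r)
-20628/(z(-6) - 59*(-13)) + B(-198, -148)/(-29225) = -20628/((½)/(-6) - 59*(-13)) + (76/3)/(-29225) = -20628/((½)*(-⅙) + 767) + (76/3)*(-1/29225) = -20628/(-1/12 + 767) - 76/87675 = -20628/9203/12 - 76/87675 = -20628*12/9203 - 76/87675 = -247536/9203 - 76/87675 = -21703418228/806873025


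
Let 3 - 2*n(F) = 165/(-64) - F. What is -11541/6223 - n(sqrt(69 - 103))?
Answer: -3698859/796544 - I*sqrt(34)/2 ≈ -4.6436 - 2.9155*I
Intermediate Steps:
n(F) = 357/128 + F/2 (n(F) = 3/2 - (165/(-64) - F)/2 = 3/2 - (165*(-1/64) - F)/2 = 3/2 - (-165/64 - F)/2 = 3/2 + (165/128 + F/2) = 357/128 + F/2)
-11541/6223 - n(sqrt(69 - 103)) = -11541/6223 - (357/128 + sqrt(69 - 103)/2) = -11541*1/6223 - (357/128 + sqrt(-34)/2) = -11541/6223 - (357/128 + (I*sqrt(34))/2) = -11541/6223 - (357/128 + I*sqrt(34)/2) = -11541/6223 + (-357/128 - I*sqrt(34)/2) = -3698859/796544 - I*sqrt(34)/2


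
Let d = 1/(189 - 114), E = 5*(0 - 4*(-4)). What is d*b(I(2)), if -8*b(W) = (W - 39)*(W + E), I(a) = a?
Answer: 1517/300 ≈ 5.0567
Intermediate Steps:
E = 80 (E = 5*(0 + 16) = 5*16 = 80)
b(W) = -(-39 + W)*(80 + W)/8 (b(W) = -(W - 39)*(W + 80)/8 = -(-39 + W)*(80 + W)/8)
d = 1/75 ≈ 0.013333
d*b(I(2)) = (390 - 41/8*2 - ⅛*2²)/75 = (390 - 41/4 - ⅛*4)/75 = (390 - 41/4 - ½)/75 = (1/75)*(1517/4) = 1517/300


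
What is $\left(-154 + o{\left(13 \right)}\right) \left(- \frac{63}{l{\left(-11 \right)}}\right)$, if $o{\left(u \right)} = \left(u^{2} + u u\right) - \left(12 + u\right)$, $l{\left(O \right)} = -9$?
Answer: $1113$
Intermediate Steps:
$o{\left(u \right)} = -12 - u + 2 u^{2}$ ($o{\left(u \right)} = \left(u^{2} + u^{2}\right) - \left(12 + u\right) = 2 u^{2} - \left(12 + u\right) = -12 - u + 2 u^{2}$)
$\left(-154 + o{\left(13 \right)}\right) \left(- \frac{63}{l{\left(-11 \right)}}\right) = \left(-154 - \left(25 - 338\right)\right) \left(- \frac{63}{-9}\right) = \left(-154 - -313\right) \left(\left(-63\right) \left(- \frac{1}{9}\right)\right) = \left(-154 - -313\right) 7 = \left(-154 + 313\right) 7 = 159 \cdot 7 = 1113$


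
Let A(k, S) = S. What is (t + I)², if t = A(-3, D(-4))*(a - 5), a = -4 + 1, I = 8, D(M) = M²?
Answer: 14400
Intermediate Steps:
a = -3
t = -128 (t = (-4)²*(-3 - 5) = 16*(-8) = -128)
(t + I)² = (-128 + 8)² = (-120)² = 14400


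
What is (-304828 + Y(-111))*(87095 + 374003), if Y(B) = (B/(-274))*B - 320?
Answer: -19279169747277/137 ≈ -1.4072e+11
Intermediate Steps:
Y(B) = -320 - B²/274 (Y(B) = (B*(-1/274))*B - 320 = (-B/274)*B - 320 = -B²/274 - 320 = -320 - B²/274)
(-304828 + Y(-111))*(87095 + 374003) = (-304828 + (-320 - 1/274*(-111)²))*(87095 + 374003) = (-304828 + (-320 - 1/274*12321))*461098 = (-304828 + (-320 - 12321/274))*461098 = (-304828 - 100001/274)*461098 = -83622873/274*461098 = -19279169747277/137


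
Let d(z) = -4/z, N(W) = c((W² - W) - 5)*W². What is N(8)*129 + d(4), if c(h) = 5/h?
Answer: 13743/17 ≈ 808.41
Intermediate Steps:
N(W) = 5*W²/(-5 + W² - W) (N(W) = (5/((W² - W) - 5))*W² = (5/(-5 + W² - W))*W² = 5*W²/(-5 + W² - W))
N(8)*129 + d(4) = (5*8²/(-5 + 8² - 1*8))*129 - 4/4 = (5*64/(-5 + 64 - 8))*129 - 4*¼ = (5*64/51)*129 - 1 = (5*64*(1/51))*129 - 1 = (320/51)*129 - 1 = 13760/17 - 1 = 13743/17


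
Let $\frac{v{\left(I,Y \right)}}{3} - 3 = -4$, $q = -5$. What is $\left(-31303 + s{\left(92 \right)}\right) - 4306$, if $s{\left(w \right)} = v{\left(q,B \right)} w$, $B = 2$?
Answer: $-35885$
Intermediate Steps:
$v{\left(I,Y \right)} = -3$ ($v{\left(I,Y \right)} = 9 + 3 \left(-4\right) = 9 - 12 = -3$)
$s{\left(w \right)} = - 3 w$
$\left(-31303 + s{\left(92 \right)}\right) - 4306 = \left(-31303 - 276\right) - 4306 = -31579 - 4306 = -35885$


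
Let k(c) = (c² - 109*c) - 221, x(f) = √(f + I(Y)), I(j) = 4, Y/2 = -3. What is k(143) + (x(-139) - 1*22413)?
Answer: -17772 + 3*I*√15 ≈ -17772.0 + 11.619*I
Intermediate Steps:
Y = -6 (Y = 2*(-3) = -6)
x(f) = √(4 + f) (x(f) = √(f + 4) = √(4 + f))
k(c) = -221 + c² - 109*c
k(143) + (x(-139) - 1*22413) = (-221 + 143² - 109*143) + (√(4 - 139) - 1*22413) = (-221 + 20449 - 15587) + (√(-135) - 22413) = 4641 + (3*I*√15 - 22413) = 4641 + (-22413 + 3*I*√15) = -17772 + 3*I*√15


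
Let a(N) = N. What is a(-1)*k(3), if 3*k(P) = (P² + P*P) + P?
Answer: -7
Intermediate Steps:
k(P) = P/3 + 2*P²/3 (k(P) = ((P² + P*P) + P)/3 = ((P² + P²) + P)/3 = (2*P² + P)/3 = (P + 2*P²)/3 = P/3 + 2*P²/3)
a(-1)*k(3) = -3*(1 + 2*3)/3 = -3*(1 + 6)/3 = -3*7/3 = -1*7 = -7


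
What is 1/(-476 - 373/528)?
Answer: -528/251701 ≈ -0.0020977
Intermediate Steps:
1/(-476 - 373/528) = 1/(-251701/528) = -528/251701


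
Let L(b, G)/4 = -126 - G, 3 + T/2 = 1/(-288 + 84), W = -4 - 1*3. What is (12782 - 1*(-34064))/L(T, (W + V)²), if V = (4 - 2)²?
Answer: -23423/270 ≈ -86.752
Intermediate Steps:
W = -7 (W = -4 - 3 = -7)
V = 4 (V = 2² = 4)
T = -613/102 (T = -6 + 2/(-288 + 84) = -6 + 2/(-204) = -6 + 2*(-1/204) = -6 - 1/102 = -613/102 ≈ -6.0098)
L(b, G) = -504 - 4*G (L(b, G) = 4*(-126 - G) = -504 - 4*G)
(12782 - 1*(-34064))/L(T, (W + V)²) = (12782 - 1*(-34064))/(-504 - 4*(-7 + 4)²) = (12782 + 34064)/(-504 - 4*(-3)²) = 46846/(-504 - 4*9) = 46846/(-504 - 36) = 46846/(-540) = 46846*(-1/540) = -23423/270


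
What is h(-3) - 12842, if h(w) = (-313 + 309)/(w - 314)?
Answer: -4070910/317 ≈ -12842.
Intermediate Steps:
h(w) = -4/(-314 + w)
h(-3) - 12842 = -4/(-314 - 3) - 12842 = -4/(-317) - 12842 = -4*(-1/317) - 12842 = 4/317 - 12842 = -4070910/317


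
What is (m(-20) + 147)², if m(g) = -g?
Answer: 27889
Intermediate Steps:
(m(-20) + 147)² = (-1*(-20) + 147)² = (20 + 147)² = 167² = 27889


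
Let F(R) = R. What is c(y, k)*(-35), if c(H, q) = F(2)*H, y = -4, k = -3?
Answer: 280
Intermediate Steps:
c(H, q) = 2*H
c(y, k)*(-35) = (2*(-4))*(-35) = -8*(-35) = 280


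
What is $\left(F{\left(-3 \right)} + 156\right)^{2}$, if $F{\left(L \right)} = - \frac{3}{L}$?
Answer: $24649$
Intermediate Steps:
$\left(F{\left(-3 \right)} + 156\right)^{2} = \left(- \frac{3}{-3} + 156\right)^{2} = \left(\left(-3\right) \left(- \frac{1}{3}\right) + 156\right)^{2} = \left(1 + 156\right)^{2} = 157^{2} = 24649$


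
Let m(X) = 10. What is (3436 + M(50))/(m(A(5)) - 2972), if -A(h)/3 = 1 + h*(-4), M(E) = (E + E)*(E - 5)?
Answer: -3968/1481 ≈ -2.6793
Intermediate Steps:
M(E) = 2*E*(-5 + E) (M(E) = (2*E)*(-5 + E) = 2*E*(-5 + E))
A(h) = -3 + 12*h (A(h) = -3*(1 + h*(-4)) = -3*(1 - 4*h) = -3 + 12*h)
(3436 + M(50))/(m(A(5)) - 2972) = (3436 + 2*50*(-5 + 50))/(10 - 2972) = (3436 + 2*50*45)/(-2962) = (3436 + 4500)*(-1/2962) = 7936*(-1/2962) = -3968/1481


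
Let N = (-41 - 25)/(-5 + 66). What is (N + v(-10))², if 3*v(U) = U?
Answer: 652864/33489 ≈ 19.495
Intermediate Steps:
N = -66/61 ≈ -1.0820
v(U) = U/3
(N + v(-10))² = (-66/61 + (⅓)*(-10))² = (-66/61 - 10/3)² = (-808/183)² = 652864/33489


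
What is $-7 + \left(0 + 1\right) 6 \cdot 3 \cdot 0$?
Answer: $-7$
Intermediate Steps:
$-7 + \left(0 + 1\right) 6 \cdot 3 \cdot 0 = -7 + 1 \cdot 18 \cdot 0 = -7 + 1 \cdot 0 = -7 + 0 = -7$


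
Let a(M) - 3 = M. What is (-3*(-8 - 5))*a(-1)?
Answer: 78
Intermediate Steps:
a(M) = 3 + M
(-3*(-8 - 5))*a(-1) = (-3*(-8 - 5))*(3 - 1) = -3*(-13)*2 = 39*2 = 78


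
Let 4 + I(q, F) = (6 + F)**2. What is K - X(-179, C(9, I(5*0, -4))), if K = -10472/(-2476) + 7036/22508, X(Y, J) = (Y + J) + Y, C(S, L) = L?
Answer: 1262774761/3483113 ≈ 362.54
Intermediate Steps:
I(q, F) = -4 + (6 + F)**2
X(Y, J) = J + 2*Y (X(Y, J) = (J + Y) + Y = J + 2*Y)
K = 15820307/3483113 (K = -10472*(-1/2476) + 7036*(1/22508) = 2618/619 + 1759/5627 = 15820307/3483113 ≈ 4.5420)
K - X(-179, C(9, I(5*0, -4))) = 15820307/3483113 - ((-4 + (6 - 4)**2) + 2*(-179)) = 15820307/3483113 - ((-4 + 2**2) - 358) = 15820307/3483113 - ((-4 + 4) - 358) = 15820307/3483113 - (0 - 358) = 15820307/3483113 - 1*(-358) = 15820307/3483113 + 358 = 1262774761/3483113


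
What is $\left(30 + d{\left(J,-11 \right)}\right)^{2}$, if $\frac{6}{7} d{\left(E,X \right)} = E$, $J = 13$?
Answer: $\frac{73441}{36} \approx 2040.0$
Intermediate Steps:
$d{\left(E,X \right)} = \frac{7 E}{6}$
$\left(30 + d{\left(J,-11 \right)}\right)^{2} = \left(30 + \frac{7}{6} \cdot 13\right)^{2} = \left(30 + \frac{91}{6}\right)^{2} = \left(\frac{271}{6}\right)^{2} = \frac{73441}{36}$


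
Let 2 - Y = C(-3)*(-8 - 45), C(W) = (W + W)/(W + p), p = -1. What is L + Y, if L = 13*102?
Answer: 2815/2 ≈ 1407.5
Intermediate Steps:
C(W) = 2*W/(-1 + W) (C(W) = (W + W)/(W - 1) = (2*W)/(-1 + W) = 2*W/(-1 + W))
L = 1326
Y = 163/2 (Y = 2 - 2*(-3)/(-1 - 3)*(-8 - 45) = 2 - 2*(-3)/(-4)*(-53) = 2 - 2*(-3)*(-¼)*(-53) = 2 - 3*(-53)/2 = 2 - 1*(-159/2) = 2 + 159/2 = 163/2 ≈ 81.500)
L + Y = 1326 + 163/2 = 2815/2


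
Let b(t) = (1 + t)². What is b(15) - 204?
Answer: 52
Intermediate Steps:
b(15) - 204 = (1 + 15)² - 204 = 16² - 204 = 256 - 204 = 52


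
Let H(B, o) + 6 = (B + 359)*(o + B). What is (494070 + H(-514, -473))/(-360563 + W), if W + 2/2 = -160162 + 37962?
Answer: -647049/482764 ≈ -1.3403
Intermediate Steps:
W = -122201 (W = -1 + (-160162 + 37962) = -1 - 122200 = -122201)
H(B, o) = -6 + (359 + B)*(B + o) (H(B, o) = -6 + (B + 359)*(o + B) = -6 + (359 + B)*(B + o))
(494070 + H(-514, -473))/(-360563 + W) = (494070 + (-6 + (-514)² + 359*(-514) + 359*(-473) - 514*(-473)))/(-360563 - 122201) = (494070 + (-6 + 264196 - 184526 - 169807 + 243122))/(-482764) = (494070 + 152979)*(-1/482764) = 647049*(-1/482764) = -647049/482764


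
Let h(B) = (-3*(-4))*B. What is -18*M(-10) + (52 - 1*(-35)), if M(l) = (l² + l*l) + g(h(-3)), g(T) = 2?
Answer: -3549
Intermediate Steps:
h(B) = 12*B
M(l) = 2 + 2*l² (M(l) = (l² + l*l) + 2 = (l² + l²) + 2 = 2*l² + 2 = 2 + 2*l²)
-18*M(-10) + (52 - 1*(-35)) = -18*(2 + 2*(-10)²) + (52 - 1*(-35)) = -18*(2 + 2*100) + (52 + 35) = -18*(2 + 200) + 87 = -18*202 + 87 = -3636 + 87 = -3549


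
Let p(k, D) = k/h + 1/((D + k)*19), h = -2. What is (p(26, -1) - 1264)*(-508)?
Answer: 308139592/475 ≈ 6.4872e+5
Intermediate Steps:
p(k, D) = -k/2 + 1/(19*(D + k)) (p(k, D) = k/(-2) + 1/((D + k)*19) = k*(-½) + (1/19)/(D + k) = -k/2 + 1/(19*(D + k)))
(p(26, -1) - 1264)*(-508) = ((1/19 - ½*26² - ½*(-1)*26)/(-1 + 26) - 1264)*(-508) = ((1/19 - ½*676 + 13)/25 - 1264)*(-508) = ((1/19 - 338 + 13)/25 - 1264)*(-508) = ((1/25)*(-6174/19) - 1264)*(-508) = (-6174/475 - 1264)*(-508) = -606574/475*(-508) = 308139592/475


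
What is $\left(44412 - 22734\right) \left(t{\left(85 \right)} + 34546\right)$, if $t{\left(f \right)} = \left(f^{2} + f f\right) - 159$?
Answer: $1058688486$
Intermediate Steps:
$t{\left(f \right)} = -159 + 2 f^{2}$ ($t{\left(f \right)} = \left(f^{2} + f^{2}\right) - 159 = 2 f^{2} - 159 = -159 + 2 f^{2}$)
$\left(44412 - 22734\right) \left(t{\left(85 \right)} + 34546\right) = \left(44412 - 22734\right) \left(\left(-159 + 2 \cdot 85^{2}\right) + 34546\right) = 21678 \left(\left(-159 + 2 \cdot 7225\right) + 34546\right) = 21678 \left(\left(-159 + 14450\right) + 34546\right) = 21678 \left(14291 + 34546\right) = 21678 \cdot 48837 = 1058688486$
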